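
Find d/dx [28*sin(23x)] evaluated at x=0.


Apply the chain rule to differentiate 28*sin(23x):
d/dx [28*sin(23x)]
= 28 * cos(23x) * d/dx(23x)
= 28 * 23 * cos(23x)
= 644 * cos(23x)
Evaluate at x = 0:
= 644 * cos(0)
= 644 * 1
= 644

644


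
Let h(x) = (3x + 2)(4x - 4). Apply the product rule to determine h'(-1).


Let u(x) = 3x + 2 and v(x) = 4x - 4
u'(x) = 3
v'(x) = 4
Product rule: h'(x) = u'(x)*v(x) + u(x)*v'(x)
= 3 * (4x - 4) + (3x + 2) * 4
At x = -1:
u(-1) = 3 * (-1) + 2 = -1
v(-1) = 4 * (-1) - 4 = -8
h'(-1) = 3 * (-8) + (-1) * 4
= -24 - 4
= -28

-28


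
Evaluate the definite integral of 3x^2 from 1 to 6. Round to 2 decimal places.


Find the antiderivative of 3x^2:
F(x) = 3/3 * x^3
Apply the Fundamental Theorem of Calculus:
F(6) - F(1)
= 3/3 * 6^3 - 3/3 * 1^3
= 3/3 * (216 - 1)
= 3/3 * 215
= 215 = 215.00

215.00


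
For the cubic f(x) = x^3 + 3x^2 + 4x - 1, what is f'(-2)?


Differentiate f(x) = x^3 + 3x^2 + 4x - 1 term by term:
f'(x) = 3x^2 + 6x + 4
Substitute x = -2:
f'(-2) = 3 * (-2)^2 + 6 * (-2) + 4
= 12 - 12 + 4
= 4

4


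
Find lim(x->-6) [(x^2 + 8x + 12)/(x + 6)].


Direct substitution gives 0/0, so we factor the numerator.
Factor: (x^2 + 8x + 12) = (x + 6)(x + 2)
Cancel the common factor (x + 6):
(x^2 + 8x + 12)/(x + 6) = (x + 2)
Now substitute x = -6:
= (-6) - (-2) = -4

-4


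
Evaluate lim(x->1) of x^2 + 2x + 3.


Since polynomials are continuous, we use direct substitution.
lim(x->1) of x^2 + 2x + 3
= 1 * 1^2 + 2 * 1 + 3
= 1 + 2 + 3
= 6

6


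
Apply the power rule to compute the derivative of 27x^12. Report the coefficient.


We apply the power rule: d/dx [ax^n] = a*n * x^(n-1)
d/dx [27x^12]
= 27 * 12 * x^(12-1)
= 324x^11
The coefficient is 324

324


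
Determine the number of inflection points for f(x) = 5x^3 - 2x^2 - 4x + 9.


Inflection points occur where f''(x) = 0 and concavity changes.
f(x) = 5x^3 - 2x^2 - 4x + 9
f'(x) = 15x^2 - 4x - 4
f''(x) = 30x - 4
Set f''(x) = 0:
30x - 4 = 0
x = 4 / 30 = 2/15
Since f''(x) is linear (degree 1), it changes sign at this point.
Therefore there is exactly 1 inflection point.

1


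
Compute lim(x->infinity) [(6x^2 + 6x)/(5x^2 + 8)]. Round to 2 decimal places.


For limits at infinity with equal-degree polynomials,
we compare leading coefficients.
Numerator leading term: 6x^2
Denominator leading term: 5x^2
Divide both by x^2:
lim = (6 + 6/x) / (5 + 8/x^2)
As x -> infinity, the 1/x and 1/x^2 terms vanish:
= 6/5 = 1.20

1.20


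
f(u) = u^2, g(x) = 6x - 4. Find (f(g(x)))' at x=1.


Using the chain rule: (f(g(x)))' = f'(g(x)) * g'(x)
First, find g(1):
g(1) = 6 * 1 - 4 = 2
Next, f'(u) = 2u
And g'(x) = 6
So f'(g(1)) * g'(1)
= 2 * 2 * 6
= 24

24


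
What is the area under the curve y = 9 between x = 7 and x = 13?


The area under a constant function y = 9 is a rectangle.
Width = 13 - 7 = 6
Height = 9
Area = width * height
= 6 * 9
= 54

54


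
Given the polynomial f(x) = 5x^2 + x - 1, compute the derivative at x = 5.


Differentiate term by term using power and sum rules:
f(x) = 5x^2 + x - 1
f'(x) = 10x + 1
Substitute x = 5:
f'(5) = 10 * 5 + 1
= 50 + 1
= 51

51


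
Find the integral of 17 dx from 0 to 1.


The integral of a constant k over [a, b] equals k * (b - a).
integral from 0 to 1 of 17 dx
= 17 * (1 - 0)
= 17 * 1
= 17

17


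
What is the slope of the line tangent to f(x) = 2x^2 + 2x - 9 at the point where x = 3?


The slope of the tangent line equals f'(x) at the point.
f(x) = 2x^2 + 2x - 9
f'(x) = 4x + 2
At x = 3:
f'(3) = 4 * 3 + 2
= 12 + 2
= 14

14


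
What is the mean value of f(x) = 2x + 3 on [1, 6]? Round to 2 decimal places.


Average value = 1/(b-a) * integral from a to b of f(x) dx
First compute the integral of 2x + 3:
F(x) = x^2 + 3x
F(6) = 1 * 36 + 3 * 6 = 54
F(1) = 1 * 1 + 3 * 1 = 4
Integral = 54 - 4 = 50
Average = 50 / (6 - 1) = 50 / 5
= 10 = 10.00

10.00


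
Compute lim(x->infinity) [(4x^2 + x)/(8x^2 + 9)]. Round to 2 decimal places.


For limits at infinity with equal-degree polynomials,
we compare leading coefficients.
Numerator leading term: 4x^2
Denominator leading term: 8x^2
Divide both by x^2:
lim = (4 + 1/x) / (8 + 9/x^2)
As x -> infinity, the 1/x and 1/x^2 terms vanish:
= 4/8 = 1/2 = 0.50

0.50


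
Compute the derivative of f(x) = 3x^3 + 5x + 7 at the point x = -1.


Differentiate f(x) = 3x^3 + 5x + 7 term by term:
f'(x) = 9x^2 + 5
Substitute x = -1:
f'(-1) = 9 * (-1)^2 + 0 * (-1) + 5
= 9 + 0 + 5
= 14

14


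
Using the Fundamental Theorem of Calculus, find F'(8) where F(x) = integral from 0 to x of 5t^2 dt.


By the Fundamental Theorem of Calculus (Part 1):
If F(x) = integral from 0 to x of f(t) dt, then F'(x) = f(x)
Here f(t) = 5t^2
So F'(x) = 5x^2
Evaluate at x = 8:
F'(8) = 5 * 8^2
= 5 * 64
= 320

320


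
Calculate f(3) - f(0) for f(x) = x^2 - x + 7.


Net change = f(b) - f(a)
f(x) = x^2 - x + 7
Compute f(3):
f(3) = 1 * 3^2 - 1 * 3 + 7
= 9 - 3 + 7
= 13
Compute f(0):
f(0) = 1 * 0^2 - 1 * 0 + 7
= 0 + 0 + 7
= 7
Net change = 13 - 7 = 6

6


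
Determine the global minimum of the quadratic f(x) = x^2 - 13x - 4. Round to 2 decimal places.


For a quadratic f(x) = ax^2 + bx + c with a > 0, the minimum is at the vertex.
Vertex x-coordinate: x = -b/(2a)
x = -(-13) / (2 * 1)
x = 13/2
Substitute back to find the minimum value:
f(13/2) = 1 * (13/2)^2 - 13 * (13/2) - 4
= 169/4 - 169/2 - 4
= -185/4 = -46.25

-46.25


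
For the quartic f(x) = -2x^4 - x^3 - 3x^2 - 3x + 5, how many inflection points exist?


Inflection points occur where f''(x) = 0 and concavity changes.
f(x) = -2x^4 - x^3 - 3x^2 - 3x + 5
f'(x) = -8x^3 - 3x^2 - 6x - 3
f''(x) = -24x^2 - 6x - 6
This is a quadratic in x. Use the discriminant to count real roots.
Discriminant = (-6)^2 - 4 * (-24) * (-6)
= 36 - 576
= -540
Since discriminant < 0, f''(x) = 0 has no real solutions.
Number of inflection points: 0

0


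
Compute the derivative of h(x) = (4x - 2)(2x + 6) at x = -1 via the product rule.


Let u(x) = 4x - 2 and v(x) = 2x + 6
u'(x) = 4
v'(x) = 2
Product rule: h'(x) = u'(x)*v(x) + u(x)*v'(x)
= 4 * (2x + 6) + (4x - 2) * 2
At x = -1:
u(-1) = 4 * (-1) - 2 = -6
v(-1) = 2 * (-1) + 6 = 4
h'(-1) = 4 * 4 + (-6) * 2
= 16 - 12
= 4

4


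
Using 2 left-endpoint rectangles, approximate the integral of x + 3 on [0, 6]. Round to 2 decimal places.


Left Riemann sum uses left endpoints of each subinterval.
Interval: [0, 6], n = 2
dx = (6 - 0) / 2 = 3
Left endpoints: [0, 3]
f values: [3, 6]
Sum = dx * (sum of f values)
= 3 * 9
= 27 = 27.00

27.00


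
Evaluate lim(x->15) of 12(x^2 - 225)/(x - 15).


Direct substitution gives 0/0, so we factor the numerator.
Factor: 12(x^2 - 225) = 12 * (x - 15)(x + 15)
Cancel the common factor (x - 15):
12(x^2 - 225)/(x - 15) = 12 * (x + 15)
Now substitute x = 15:
= 12 * (15 + 15) = 360

360


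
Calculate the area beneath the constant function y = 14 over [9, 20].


The area under a constant function y = 14 is a rectangle.
Width = 20 - 9 = 11
Height = 14
Area = width * height
= 11 * 14
= 154

154


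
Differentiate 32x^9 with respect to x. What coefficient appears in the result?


We apply the power rule: d/dx [ax^n] = a*n * x^(n-1)
d/dx [32x^9]
= 32 * 9 * x^(9-1)
= 288x^8
The coefficient is 288

288


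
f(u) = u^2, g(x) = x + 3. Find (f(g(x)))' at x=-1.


Using the chain rule: (f(g(x)))' = f'(g(x)) * g'(x)
First, find g(-1):
g(-1) = 1 * (-1) + 3 = 2
Next, f'(u) = 2u
And g'(x) = 1
So f'(g(-1)) * g'(-1)
= 2 * 2 * 1
= 4

4


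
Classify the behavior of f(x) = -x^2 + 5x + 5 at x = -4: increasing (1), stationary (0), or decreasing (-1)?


Compute f'(x) to determine behavior:
f'(x) = -2x + 5
f'(-4) = -2 * (-4) + 5
= 8 + 5
= 13
Since f'(-4) > 0, the function is increasing (1)

1


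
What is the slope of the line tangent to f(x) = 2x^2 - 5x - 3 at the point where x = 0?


The slope of the tangent line equals f'(x) at the point.
f(x) = 2x^2 - 5x - 3
f'(x) = 4x - 5
At x = 0:
f'(0) = 4 * 0 - 5
= 0 - 5
= -5

-5


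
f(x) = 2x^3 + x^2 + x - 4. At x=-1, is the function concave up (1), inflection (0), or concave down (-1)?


Concavity is determined by the sign of f''(x).
f(x) = 2x^3 + x^2 + x - 4
f'(x) = 6x^2 + 2x + 1
f''(x) = 12x + 2
f''(-1) = 12 * (-1) + 2
= -12 + 2
= -10
Since f''(-1) < 0, the function is concave down (-1)

-1


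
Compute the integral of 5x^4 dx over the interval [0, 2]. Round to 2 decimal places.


Find the antiderivative of 5x^4:
F(x) = 5/5 * x^5
Apply the Fundamental Theorem of Calculus:
F(2) - F(0)
= 5/5 * 2^5 - 5/5 * 0^5
= 5/5 * (32 - 0)
= 5/5 * 32
= 32 = 32.00

32.00


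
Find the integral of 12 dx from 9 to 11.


The integral of a constant k over [a, b] equals k * (b - a).
integral from 9 to 11 of 12 dx
= 12 * (11 - 9)
= 12 * 2
= 24

24


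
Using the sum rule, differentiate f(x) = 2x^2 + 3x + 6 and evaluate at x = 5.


Differentiate term by term using power and sum rules:
f(x) = 2x^2 + 3x + 6
f'(x) = 4x + 3
Substitute x = 5:
f'(5) = 4 * 5 + 3
= 20 + 3
= 23

23


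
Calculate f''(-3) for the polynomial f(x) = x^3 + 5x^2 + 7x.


First derivative:
f'(x) = 3x^2 + 10x + 7
Second derivative:
f''(x) = 6x + 10
Substitute x = -3:
f''(-3) = 6 * (-3) + 10
= -18 + 10
= -8

-8


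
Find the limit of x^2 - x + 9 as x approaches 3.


Since polynomials are continuous, we use direct substitution.
lim(x->3) of x^2 - x + 9
= 1 * 3^2 - 1 * 3 + 9
= 9 - 3 + 9
= 15

15


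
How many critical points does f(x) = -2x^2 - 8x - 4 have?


Find where f'(x) = 0:
f'(x) = -4x - 8
Set f'(x) = 0:
-4x - 8 = 0
x = 8 / (-4) = -2
This is a linear equation in x, so there is exactly one solution.
Number of critical points: 1

1


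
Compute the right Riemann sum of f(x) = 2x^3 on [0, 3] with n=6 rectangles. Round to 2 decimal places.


Right Riemann sum uses right endpoints of each subinterval.
Interval: [0, 3], n = 6
dx = (3 - 0) / 6 = 1/2
Right endpoints: [1/2, 1, 3/2, 2, 5/2, 3]
f values: [1/4, 2, 27/4, 16, 125/4, 54]
Sum = dx * (sum of f values)
= 1/2 * 441/4
= 441/8 ≈ 55.13

55.13


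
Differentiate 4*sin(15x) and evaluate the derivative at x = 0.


Apply the chain rule to differentiate 4*sin(15x):
d/dx [4*sin(15x)]
= 4 * cos(15x) * d/dx(15x)
= 4 * 15 * cos(15x)
= 60 * cos(15x)
Evaluate at x = 0:
= 60 * cos(0)
= 60 * 1
= 60

60


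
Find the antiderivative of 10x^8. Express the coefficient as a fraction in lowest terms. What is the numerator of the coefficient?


Apply the power rule for integration:
integral of ax^n dx = a/(n+1) * x^(n+1) + C
integral of 10x^8 dx
= 10/9 * x^9 + C
The coefficient in lowest terms is 10/9, and its numerator is 10

10


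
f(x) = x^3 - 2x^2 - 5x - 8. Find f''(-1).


First derivative:
f'(x) = 3x^2 - 4x - 5
Second derivative:
f''(x) = 6x - 4
Substitute x = -1:
f''(-1) = 6 * (-1) - 4
= -6 - 4
= -10

-10


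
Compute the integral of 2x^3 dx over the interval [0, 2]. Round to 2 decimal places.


Find the antiderivative of 2x^3:
F(x) = 2/4 * x^4
Apply the Fundamental Theorem of Calculus:
F(2) - F(0)
= 2/4 * 2^4 - 2/4 * 0^4
= 2/4 * (16 - 0)
= 2/4 * 16
= 8 = 8.00

8.00


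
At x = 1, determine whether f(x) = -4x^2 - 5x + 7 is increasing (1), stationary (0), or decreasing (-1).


Compute f'(x) to determine behavior:
f'(x) = -8x - 5
f'(1) = -8 * 1 - 5
= -8 - 5
= -13
Since f'(1) < 0, the function is decreasing (-1)

-1


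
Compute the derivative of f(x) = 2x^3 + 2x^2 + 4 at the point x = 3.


Differentiate f(x) = 2x^3 + 2x^2 + 4 term by term:
f'(x) = 6x^2 + 4x
Substitute x = 3:
f'(3) = 6 * 3^2 + 4 * 3 + 0
= 54 + 12 + 0
= 66

66


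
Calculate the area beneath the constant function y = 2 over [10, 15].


The area under a constant function y = 2 is a rectangle.
Width = 15 - 10 = 5
Height = 2
Area = width * height
= 5 * 2
= 10

10


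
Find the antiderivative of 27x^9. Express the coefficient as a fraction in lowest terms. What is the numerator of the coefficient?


Apply the power rule for integration:
integral of ax^n dx = a/(n+1) * x^(n+1) + C
integral of 27x^9 dx
= 27/10 * x^10 + C
The coefficient in lowest terms is 27/10, and its numerator is 27

27


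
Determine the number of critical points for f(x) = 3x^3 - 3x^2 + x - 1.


Find where f'(x) = 0:
f(x) = 3x^3 - 3x^2 + x - 1
f'(x) = 9x^2 - 6x + 1
This is a quadratic in x. Use the discriminant to count real roots.
Discriminant = (-6)^2 - 4 * 9 * 1
= 36 - 36
= 0
Since discriminant = 0, f'(x) = 0 has exactly 1 real solution.
Number of critical points: 1

1


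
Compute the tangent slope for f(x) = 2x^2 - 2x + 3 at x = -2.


The slope of the tangent line equals f'(x) at the point.
f(x) = 2x^2 - 2x + 3
f'(x) = 4x - 2
At x = -2:
f'(-2) = 4 * (-2) - 2
= -8 - 2
= -10

-10


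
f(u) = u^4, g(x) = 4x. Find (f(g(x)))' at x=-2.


Using the chain rule: (f(g(x)))' = f'(g(x)) * g'(x)
First, find g(-2):
g(-2) = 4 * (-2) + 0 = -8
Next, f'(u) = 4u^3
And g'(x) = 4
So f'(g(-2)) * g'(-2)
= 4 * (-8)^3 * 4
= 4 * (-512) * 4
= -8192

-8192


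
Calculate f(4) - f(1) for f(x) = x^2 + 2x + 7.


Net change = f(b) - f(a)
f(x) = x^2 + 2x + 7
Compute f(4):
f(4) = 1 * 4^2 + 2 * 4 + 7
= 16 + 8 + 7
= 31
Compute f(1):
f(1) = 1 * 1^2 + 2 * 1 + 7
= 1 + 2 + 7
= 10
Net change = 31 - 10 = 21

21


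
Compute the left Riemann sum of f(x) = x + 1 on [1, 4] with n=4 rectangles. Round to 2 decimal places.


Left Riemann sum uses left endpoints of each subinterval.
Interval: [1, 4], n = 4
dx = (4 - 1) / 4 = 3/4
Left endpoints: [1, 7/4, 5/2, 13/4]
f values: [2, 11/4, 7/2, 17/4]
Sum = dx * (sum of f values)
= 3/4 * 25/2
= 75/8 ≈ 9.38

9.38


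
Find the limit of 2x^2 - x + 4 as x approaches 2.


Since polynomials are continuous, we use direct substitution.
lim(x->2) of 2x^2 - x + 4
= 2 * 2^2 - 1 * 2 + 4
= 8 - 2 + 4
= 10

10


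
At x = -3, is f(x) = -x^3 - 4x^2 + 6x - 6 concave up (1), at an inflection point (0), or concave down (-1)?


Concavity is determined by the sign of f''(x).
f(x) = -x^3 - 4x^2 + 6x - 6
f'(x) = -3x^2 - 8x + 6
f''(x) = -6x - 8
f''(-3) = -6 * (-3) - 8
= 18 - 8
= 10
Since f''(-3) > 0, the function is concave up (1)

1


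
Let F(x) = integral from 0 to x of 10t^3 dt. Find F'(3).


By the Fundamental Theorem of Calculus (Part 1):
If F(x) = integral from 0 to x of f(t) dt, then F'(x) = f(x)
Here f(t) = 10t^3
So F'(x) = 10x^3
Evaluate at x = 3:
F'(3) = 10 * 3^3
= 10 * 27
= 270

270


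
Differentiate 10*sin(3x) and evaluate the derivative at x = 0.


Apply the chain rule to differentiate 10*sin(3x):
d/dx [10*sin(3x)]
= 10 * cos(3x) * d/dx(3x)
= 10 * 3 * cos(3x)
= 30 * cos(3x)
Evaluate at x = 0:
= 30 * cos(0)
= 30 * 1
= 30

30


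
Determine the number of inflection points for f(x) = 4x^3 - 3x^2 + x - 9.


Inflection points occur where f''(x) = 0 and concavity changes.
f(x) = 4x^3 - 3x^2 + x - 9
f'(x) = 12x^2 - 6x + 1
f''(x) = 24x - 6
Set f''(x) = 0:
24x - 6 = 0
x = 6 / 24 = 1/4
Since f''(x) is linear (degree 1), it changes sign at this point.
Therefore there is exactly 1 inflection point.

1


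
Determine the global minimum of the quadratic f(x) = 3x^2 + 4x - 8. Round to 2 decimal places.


For a quadratic f(x) = ax^2 + bx + c with a > 0, the minimum is at the vertex.
Vertex x-coordinate: x = -b/(2a)
x = -(4) / (2 * 3)
x = -4/6 = -2/3
Substitute back to find the minimum value:
f(-2/3) = 3 * (-2/3)^2 + 4 * (-2/3) - 8
= 4/3 - 8/3 - 8
= -28/3 ≈ -9.33

-9.33


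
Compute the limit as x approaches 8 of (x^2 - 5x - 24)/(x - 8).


Direct substitution gives 0/0, so we factor the numerator.
Factor: (x^2 - 5x - 24) = (x - 8)(x + 3)
Cancel the common factor (x - 8):
(x^2 - 5x - 24)/(x - 8) = (x + 3)
Now substitute x = 8:
= (8) - (-3) = 11

11


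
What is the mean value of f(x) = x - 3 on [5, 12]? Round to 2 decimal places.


Average value = 1/(b-a) * integral from a to b of f(x) dx
First compute the integral of x - 3:
F(x) = (1/2)x^2 - 3x
F(12) = 1/2 * 144 - 3 * 12 = 36
F(5) = 1/2 * 25 - 3 * 5 = -5/2
Integral = 36 - (-5/2) = 77/2
Average = (77/2) / (12 - 5) = (77/2) / 7
= 11/2 = 5.50

5.50


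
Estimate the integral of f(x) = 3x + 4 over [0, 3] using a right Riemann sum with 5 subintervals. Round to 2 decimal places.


Right Riemann sum uses right endpoints of each subinterval.
Interval: [0, 3], n = 5
dx = (3 - 0) / 5 = 3/5
Right endpoints: [3/5, 6/5, 9/5, 12/5, 3]
f values: [29/5, 38/5, 47/5, 56/5, 13]
Sum = dx * (sum of f values)
= 3/5 * 47
= 141/5 = 28.20

28.20


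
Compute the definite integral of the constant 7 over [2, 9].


The integral of a constant k over [a, b] equals k * (b - a).
integral from 2 to 9 of 7 dx
= 7 * (9 - 2)
= 7 * 7
= 49

49


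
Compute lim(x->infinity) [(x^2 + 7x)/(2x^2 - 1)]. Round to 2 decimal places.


For limits at infinity with equal-degree polynomials,
we compare leading coefficients.
Numerator leading term: x^2
Denominator leading term: 2x^2
Divide both by x^2:
lim = (1 + 7/x) / (2 - 1/x^2)
As x -> infinity, the 1/x and 1/x^2 terms vanish:
= 1/2 = 0.50

0.50


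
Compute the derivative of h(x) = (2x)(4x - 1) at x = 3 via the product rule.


Let u(x) = 2x and v(x) = 4x - 1
u'(x) = 2
v'(x) = 4
Product rule: h'(x) = u'(x)*v(x) + u(x)*v'(x)
= 2 * (4x - 1) + (2x) * 4
At x = 3:
u(3) = 2 * 3 + 0 = 6
v(3) = 4 * 3 - 1 = 11
h'(3) = 2 * 11 + 6 * 4
= 22 + 24
= 46

46


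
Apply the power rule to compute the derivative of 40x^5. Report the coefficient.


We apply the power rule: d/dx [ax^n] = a*n * x^(n-1)
d/dx [40x^5]
= 40 * 5 * x^(5-1)
= 200x^4
The coefficient is 200

200


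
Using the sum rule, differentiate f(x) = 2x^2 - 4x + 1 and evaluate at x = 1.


Differentiate term by term using power and sum rules:
f(x) = 2x^2 - 4x + 1
f'(x) = 4x - 4
Substitute x = 1:
f'(1) = 4 * 1 - 4
= 4 - 4
= 0

0


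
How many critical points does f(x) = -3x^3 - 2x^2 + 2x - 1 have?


Find where f'(x) = 0:
f(x) = -3x^3 - 2x^2 + 2x - 1
f'(x) = -9x^2 - 4x + 2
This is a quadratic in x. Use the discriminant to count real roots.
Discriminant = (-4)^2 - 4 * (-9) * 2
= 16 - (-72)
= 88
Since discriminant > 0, f'(x) = 0 has 2 real solutions.
Number of critical points: 2

2


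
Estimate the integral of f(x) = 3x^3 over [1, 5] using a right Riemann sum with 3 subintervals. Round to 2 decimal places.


Right Riemann sum uses right endpoints of each subinterval.
Interval: [1, 5], n = 3
dx = (5 - 1) / 3 = 4/3
Right endpoints: [7/3, 11/3, 5]
f values: [343/9, 1331/9, 375]
Sum = dx * (sum of f values)
= 4/3 * 561
= 748 = 748.00

748.00


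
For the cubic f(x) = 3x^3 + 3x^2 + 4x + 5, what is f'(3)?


Differentiate f(x) = 3x^3 + 3x^2 + 4x + 5 term by term:
f'(x) = 9x^2 + 6x + 4
Substitute x = 3:
f'(3) = 9 * 3^2 + 6 * 3 + 4
= 81 + 18 + 4
= 103

103


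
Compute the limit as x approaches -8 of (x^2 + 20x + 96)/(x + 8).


Direct substitution gives 0/0, so we factor the numerator.
Factor: (x^2 + 20x + 96) = (x + 8)(x + 12)
Cancel the common factor (x + 8):
(x^2 + 20x + 96)/(x + 8) = (x + 12)
Now substitute x = -8:
= (-8) - (-12) = 4

4


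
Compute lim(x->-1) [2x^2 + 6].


Since polynomials are continuous, we use direct substitution.
lim(x->-1) of 2x^2 + 6
= 2 * (-1)^2 + 0 * (-1) + 6
= 2 + 0 + 6
= 8

8


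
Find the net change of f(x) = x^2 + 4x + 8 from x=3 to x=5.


Net change = f(b) - f(a)
f(x) = x^2 + 4x + 8
Compute f(5):
f(5) = 1 * 5^2 + 4 * 5 + 8
= 25 + 20 + 8
= 53
Compute f(3):
f(3) = 1 * 3^2 + 4 * 3 + 8
= 9 + 12 + 8
= 29
Net change = 53 - 29 = 24

24


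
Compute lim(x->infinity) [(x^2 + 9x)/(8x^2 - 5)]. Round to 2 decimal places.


For limits at infinity with equal-degree polynomials,
we compare leading coefficients.
Numerator leading term: x^2
Denominator leading term: 8x^2
Divide both by x^2:
lim = (1 + 9/x) / (8 - 5/x^2)
As x -> infinity, the 1/x and 1/x^2 terms vanish:
= 1/8 ≈ 0.13

0.13


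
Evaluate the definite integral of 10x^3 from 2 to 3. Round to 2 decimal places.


Find the antiderivative of 10x^3:
F(x) = 10/4 * x^4
Apply the Fundamental Theorem of Calculus:
F(3) - F(2)
= 10/4 * 3^4 - 10/4 * 2^4
= 10/4 * (81 - 16)
= 10/4 * 65
= 325/2 = 162.50

162.50


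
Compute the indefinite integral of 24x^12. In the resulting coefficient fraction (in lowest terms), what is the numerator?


Apply the power rule for integration:
integral of ax^n dx = a/(n+1) * x^(n+1) + C
integral of 24x^12 dx
= 24/13 * x^13 + C
The coefficient in lowest terms is 24/13, and its numerator is 24

24


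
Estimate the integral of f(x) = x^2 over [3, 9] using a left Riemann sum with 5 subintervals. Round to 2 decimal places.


Left Riemann sum uses left endpoints of each subinterval.
Interval: [3, 9], n = 5
dx = (9 - 3) / 5 = 6/5
Left endpoints: [3, 21/5, 27/5, 33/5, 39/5]
f values: [9, 441/25, 729/25, 1089/25, 1521/25]
Sum = dx * (sum of f values)
= 6/5 * 801/5
= 4806/25 = 192.24

192.24


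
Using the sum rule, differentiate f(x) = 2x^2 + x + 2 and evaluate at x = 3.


Differentiate term by term using power and sum rules:
f(x) = 2x^2 + x + 2
f'(x) = 4x + 1
Substitute x = 3:
f'(3) = 4 * 3 + 1
= 12 + 1
= 13

13


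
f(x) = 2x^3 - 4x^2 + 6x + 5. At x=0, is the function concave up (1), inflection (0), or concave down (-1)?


Concavity is determined by the sign of f''(x).
f(x) = 2x^3 - 4x^2 + 6x + 5
f'(x) = 6x^2 - 8x + 6
f''(x) = 12x - 8
f''(0) = 12 * 0 - 8
= 0 - 8
= -8
Since f''(0) < 0, the function is concave down (-1)

-1


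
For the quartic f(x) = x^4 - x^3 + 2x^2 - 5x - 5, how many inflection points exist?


Inflection points occur where f''(x) = 0 and concavity changes.
f(x) = x^4 - x^3 + 2x^2 - 5x - 5
f'(x) = 4x^3 - 3x^2 + 4x - 5
f''(x) = 12x^2 - 6x + 4
This is a quadratic in x. Use the discriminant to count real roots.
Discriminant = (-6)^2 - 4 * 12 * 4
= 36 - 192
= -156
Since discriminant < 0, f''(x) = 0 has no real solutions.
Number of inflection points: 0

0


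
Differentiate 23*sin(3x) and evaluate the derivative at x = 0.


Apply the chain rule to differentiate 23*sin(3x):
d/dx [23*sin(3x)]
= 23 * cos(3x) * d/dx(3x)
= 23 * 3 * cos(3x)
= 69 * cos(3x)
Evaluate at x = 0:
= 69 * cos(0)
= 69 * 1
= 69

69


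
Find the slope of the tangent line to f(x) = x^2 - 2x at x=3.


The slope of the tangent line equals f'(x) at the point.
f(x) = x^2 - 2x
f'(x) = 2x - 2
At x = 3:
f'(3) = 2 * 3 - 2
= 6 - 2
= 4

4


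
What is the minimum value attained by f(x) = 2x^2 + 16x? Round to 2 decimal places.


For a quadratic f(x) = ax^2 + bx + c with a > 0, the minimum is at the vertex.
Vertex x-coordinate: x = -b/(2a)
x = -(16) / (2 * 2)
x = -16/4 = -4
Substitute back to find the minimum value:
f(-4) = 2 * (-4)^2 + 16 * (-4) + 0
= 32 - 64 + 0
= -32 = -32.00

-32.00


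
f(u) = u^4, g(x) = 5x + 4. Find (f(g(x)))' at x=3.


Using the chain rule: (f(g(x)))' = f'(g(x)) * g'(x)
First, find g(3):
g(3) = 5 * 3 + 4 = 19
Next, f'(u) = 4u^3
And g'(x) = 5
So f'(g(3)) * g'(3)
= 4 * 19^3 * 5
= 4 * 6859 * 5
= 137180

137180


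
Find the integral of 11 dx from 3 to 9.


The integral of a constant k over [a, b] equals k * (b - a).
integral from 3 to 9 of 11 dx
= 11 * (9 - 3)
= 11 * 6
= 66

66


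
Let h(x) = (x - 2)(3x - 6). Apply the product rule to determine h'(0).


Let u(x) = x - 2 and v(x) = 3x - 6
u'(x) = 1
v'(x) = 3
Product rule: h'(x) = u'(x)*v(x) + u(x)*v'(x)
= 1 * (3x - 6) + (x - 2) * 3
At x = 0:
u(0) = 1 * 0 - 2 = -2
v(0) = 3 * 0 - 6 = -6
h'(0) = 1 * (-6) + (-2) * 3
= -6 - 6
= -12

-12


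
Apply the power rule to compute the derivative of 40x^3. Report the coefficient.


We apply the power rule: d/dx [ax^n] = a*n * x^(n-1)
d/dx [40x^3]
= 40 * 3 * x^(3-1)
= 120x^2
The coefficient is 120

120


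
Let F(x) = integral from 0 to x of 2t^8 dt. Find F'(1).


By the Fundamental Theorem of Calculus (Part 1):
If F(x) = integral from 0 to x of f(t) dt, then F'(x) = f(x)
Here f(t) = 2t^8
So F'(x) = 2x^8
Evaluate at x = 1:
F'(1) = 2 * 1^8
= 2 * 1
= 2

2


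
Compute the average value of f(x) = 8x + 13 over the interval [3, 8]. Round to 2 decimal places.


Average value = 1/(b-a) * integral from a to b of f(x) dx
First compute the integral of 8x + 13:
F(x) = 4x^2 + 13x
F(8) = 4 * 64 + 13 * 8 = 360
F(3) = 4 * 9 + 13 * 3 = 75
Integral = 360 - 75 = 285
Average = 285 / (8 - 3) = 285 / 5
= 57 = 57.00

57.00


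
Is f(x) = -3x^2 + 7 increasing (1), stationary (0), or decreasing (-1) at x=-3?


Compute f'(x) to determine behavior:
f'(x) = -6x
f'(-3) = -6 * (-3) + 0
= 18 + 0
= 18
Since f'(-3) > 0, the function is increasing (1)

1


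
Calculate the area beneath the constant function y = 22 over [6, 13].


The area under a constant function y = 22 is a rectangle.
Width = 13 - 6 = 7
Height = 22
Area = width * height
= 7 * 22
= 154

154


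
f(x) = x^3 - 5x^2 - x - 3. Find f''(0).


First derivative:
f'(x) = 3x^2 - 10x - 1
Second derivative:
f''(x) = 6x - 10
Substitute x = 0:
f''(0) = 6 * 0 - 10
= 0 - 10
= -10

-10


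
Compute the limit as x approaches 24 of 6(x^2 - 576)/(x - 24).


Direct substitution gives 0/0, so we factor the numerator.
Factor: 6(x^2 - 576) = 6 * (x - 24)(x + 24)
Cancel the common factor (x - 24):
6(x^2 - 576)/(x - 24) = 6 * (x + 24)
Now substitute x = 24:
= 6 * (24 + 24) = 288

288


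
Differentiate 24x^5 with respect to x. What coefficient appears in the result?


We apply the power rule: d/dx [ax^n] = a*n * x^(n-1)
d/dx [24x^5]
= 24 * 5 * x^(5-1)
= 120x^4
The coefficient is 120

120


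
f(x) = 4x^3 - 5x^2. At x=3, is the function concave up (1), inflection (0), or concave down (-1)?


Concavity is determined by the sign of f''(x).
f(x) = 4x^3 - 5x^2
f'(x) = 12x^2 - 10x
f''(x) = 24x - 10
f''(3) = 24 * 3 - 10
= 72 - 10
= 62
Since f''(3) > 0, the function is concave up (1)

1


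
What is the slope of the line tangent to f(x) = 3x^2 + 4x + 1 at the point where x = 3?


The slope of the tangent line equals f'(x) at the point.
f(x) = 3x^2 + 4x + 1
f'(x) = 6x + 4
At x = 3:
f'(3) = 6 * 3 + 4
= 18 + 4
= 22

22


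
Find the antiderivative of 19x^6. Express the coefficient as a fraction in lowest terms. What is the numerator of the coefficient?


Apply the power rule for integration:
integral of ax^n dx = a/(n+1) * x^(n+1) + C
integral of 19x^6 dx
= 19/7 * x^7 + C
The coefficient in lowest terms is 19/7, and its numerator is 19

19


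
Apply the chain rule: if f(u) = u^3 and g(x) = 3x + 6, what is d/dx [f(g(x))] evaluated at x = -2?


Using the chain rule: (f(g(x)))' = f'(g(x)) * g'(x)
First, find g(-2):
g(-2) = 3 * (-2) + 6 = 0
Next, f'(u) = 3u^2
And g'(x) = 3
So f'(g(-2)) * g'(-2)
= 3 * 0^2 * 3
= 3 * 0 * 3
= 0

0


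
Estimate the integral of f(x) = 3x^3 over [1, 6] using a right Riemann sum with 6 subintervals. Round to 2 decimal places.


Right Riemann sum uses right endpoints of each subinterval.
Interval: [1, 6], n = 6
dx = (6 - 1) / 6 = 5/6
Right endpoints: [11/6, 8/3, 7/2, 13/3, 31/6, 6]
f values: [1331/72, 512/9, 1029/8, 2197/9, 29791/72, 648]
Sum = dx * (sum of f values)
= 5/6 * 12079/8
= 60395/48 ≈ 1258.23

1258.23


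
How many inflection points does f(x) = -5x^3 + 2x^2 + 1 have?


Inflection points occur where f''(x) = 0 and concavity changes.
f(x) = -5x^3 + 2x^2 + 1
f'(x) = -15x^2 + 4x
f''(x) = -30x + 4
Set f''(x) = 0:
-30x + 4 = 0
x = -4 / (-30) = 2/15
Since f''(x) is linear (degree 1), it changes sign at this point.
Therefore there is exactly 1 inflection point.

1


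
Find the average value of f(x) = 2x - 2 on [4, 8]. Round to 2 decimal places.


Average value = 1/(b-a) * integral from a to b of f(x) dx
First compute the integral of 2x - 2:
F(x) = x^2 - 2x
F(8) = 1 * 64 - 2 * 8 = 48
F(4) = 1 * 16 - 2 * 4 = 8
Integral = 48 - 8 = 40
Average = 40 / (8 - 4) = 40 / 4
= 10 = 10.00

10.00


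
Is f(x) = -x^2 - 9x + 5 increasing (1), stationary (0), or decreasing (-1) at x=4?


Compute f'(x) to determine behavior:
f'(x) = -2x - 9
f'(4) = -2 * 4 - 9
= -8 - 9
= -17
Since f'(4) < 0, the function is decreasing (-1)

-1


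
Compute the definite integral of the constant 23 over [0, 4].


The integral of a constant k over [a, b] equals k * (b - a).
integral from 0 to 4 of 23 dx
= 23 * (4 - 0)
= 23 * 4
= 92

92


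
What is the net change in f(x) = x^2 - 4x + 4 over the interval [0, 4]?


Net change = f(b) - f(a)
f(x) = x^2 - 4x + 4
Compute f(4):
f(4) = 1 * 4^2 - 4 * 4 + 4
= 16 - 16 + 4
= 4
Compute f(0):
f(0) = 1 * 0^2 - 4 * 0 + 4
= 0 + 0 + 4
= 4
Net change = 4 - 4 = 0

0


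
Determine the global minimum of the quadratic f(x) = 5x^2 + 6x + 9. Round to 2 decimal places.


For a quadratic f(x) = ax^2 + bx + c with a > 0, the minimum is at the vertex.
Vertex x-coordinate: x = -b/(2a)
x = -(6) / (2 * 5)
x = -6/10 = -3/5
Substitute back to find the minimum value:
f(-3/5) = 5 * (-3/5)^2 + 6 * (-3/5) + 9
= 9/5 - 18/5 + 9
= 36/5 = 7.20

7.20


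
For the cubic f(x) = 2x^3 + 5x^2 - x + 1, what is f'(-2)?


Differentiate f(x) = 2x^3 + 5x^2 - x + 1 term by term:
f'(x) = 6x^2 + 10x - 1
Substitute x = -2:
f'(-2) = 6 * (-2)^2 + 10 * (-2) - 1
= 24 - 20 - 1
= 3

3


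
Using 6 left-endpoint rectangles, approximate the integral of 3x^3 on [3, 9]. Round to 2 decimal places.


Left Riemann sum uses left endpoints of each subinterval.
Interval: [3, 9], n = 6
dx = (9 - 3) / 6 = 1
Left endpoints: [3, 4, 5, 6, 7, 8]
f values: [81, 192, 375, 648, 1029, 1536]
Sum = dx * (sum of f values)
= 1 * 3861
= 3861 = 3861.00

3861.00


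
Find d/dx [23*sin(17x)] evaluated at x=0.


Apply the chain rule to differentiate 23*sin(17x):
d/dx [23*sin(17x)]
= 23 * cos(17x) * d/dx(17x)
= 23 * 17 * cos(17x)
= 391 * cos(17x)
Evaluate at x = 0:
= 391 * cos(0)
= 391 * 1
= 391

391


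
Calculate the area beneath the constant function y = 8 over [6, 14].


The area under a constant function y = 8 is a rectangle.
Width = 14 - 6 = 8
Height = 8
Area = width * height
= 8 * 8
= 64

64


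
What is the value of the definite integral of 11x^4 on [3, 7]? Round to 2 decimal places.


Find the antiderivative of 11x^4:
F(x) = 11/5 * x^5
Apply the Fundamental Theorem of Calculus:
F(7) - F(3)
= 11/5 * 7^5 - 11/5 * 3^5
= 11/5 * (16807 - 243)
= 11/5 * 16564
= 182204/5 = 36440.80

36440.80


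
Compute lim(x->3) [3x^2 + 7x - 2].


Since polynomials are continuous, we use direct substitution.
lim(x->3) of 3x^2 + 7x - 2
= 3 * 3^2 + 7 * 3 - 2
= 27 + 21 - 2
= 46

46


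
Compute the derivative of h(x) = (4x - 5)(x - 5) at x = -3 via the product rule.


Let u(x) = 4x - 5 and v(x) = x - 5
u'(x) = 4
v'(x) = 1
Product rule: h'(x) = u'(x)*v(x) + u(x)*v'(x)
= 4 * (x - 5) + (4x - 5) * 1
At x = -3:
u(-3) = 4 * (-3) - 5 = -17
v(-3) = 1 * (-3) - 5 = -8
h'(-3) = 4 * (-8) + (-17) * 1
= -32 - 17
= -49

-49


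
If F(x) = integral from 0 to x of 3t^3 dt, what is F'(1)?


By the Fundamental Theorem of Calculus (Part 1):
If F(x) = integral from 0 to x of f(t) dt, then F'(x) = f(x)
Here f(t) = 3t^3
So F'(x) = 3x^3
Evaluate at x = 1:
F'(1) = 3 * 1^3
= 3 * 1
= 3

3


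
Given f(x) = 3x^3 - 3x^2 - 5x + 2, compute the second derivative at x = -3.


First derivative:
f'(x) = 9x^2 - 6x - 5
Second derivative:
f''(x) = 18x - 6
Substitute x = -3:
f''(-3) = 18 * (-3) - 6
= -54 - 6
= -60

-60


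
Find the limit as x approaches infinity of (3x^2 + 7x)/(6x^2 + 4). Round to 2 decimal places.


For limits at infinity with equal-degree polynomials,
we compare leading coefficients.
Numerator leading term: 3x^2
Denominator leading term: 6x^2
Divide both by x^2:
lim = (3 + 7/x) / (6 + 4/x^2)
As x -> infinity, the 1/x and 1/x^2 terms vanish:
= 3/6 = 1/2 = 0.50

0.50


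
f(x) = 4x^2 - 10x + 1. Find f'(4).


Differentiate term by term using power and sum rules:
f(x) = 4x^2 - 10x + 1
f'(x) = 8x - 10
Substitute x = 4:
f'(4) = 8 * 4 - 10
= 32 - 10
= 22

22


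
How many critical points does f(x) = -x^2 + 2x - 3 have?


Find where f'(x) = 0:
f'(x) = -2x + 2
Set f'(x) = 0:
-2x + 2 = 0
x = -2 / (-2) = 1
This is a linear equation in x, so there is exactly one solution.
Number of critical points: 1

1


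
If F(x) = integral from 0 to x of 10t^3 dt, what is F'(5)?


By the Fundamental Theorem of Calculus (Part 1):
If F(x) = integral from 0 to x of f(t) dt, then F'(x) = f(x)
Here f(t) = 10t^3
So F'(x) = 10x^3
Evaluate at x = 5:
F'(5) = 10 * 5^3
= 10 * 125
= 1250

1250


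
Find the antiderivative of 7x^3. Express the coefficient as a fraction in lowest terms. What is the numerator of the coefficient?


Apply the power rule for integration:
integral of ax^n dx = a/(n+1) * x^(n+1) + C
integral of 7x^3 dx
= 7/4 * x^4 + C
The coefficient in lowest terms is 7/4, and its numerator is 7

7


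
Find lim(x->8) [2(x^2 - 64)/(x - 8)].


Direct substitution gives 0/0, so we factor the numerator.
Factor: 2(x^2 - 64) = 2 * (x - 8)(x + 8)
Cancel the common factor (x - 8):
2(x^2 - 64)/(x - 8) = 2 * (x + 8)
Now substitute x = 8:
= 2 * (8 + 8) = 32

32


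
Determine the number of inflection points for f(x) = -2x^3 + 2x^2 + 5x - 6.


Inflection points occur where f''(x) = 0 and concavity changes.
f(x) = -2x^3 + 2x^2 + 5x - 6
f'(x) = -6x^2 + 4x + 5
f''(x) = -12x + 4
Set f''(x) = 0:
-12x + 4 = 0
x = -4 / (-12) = 1/3
Since f''(x) is linear (degree 1), it changes sign at this point.
Therefore there is exactly 1 inflection point.

1


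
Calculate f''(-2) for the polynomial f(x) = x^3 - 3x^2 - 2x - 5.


First derivative:
f'(x) = 3x^2 - 6x - 2
Second derivative:
f''(x) = 6x - 6
Substitute x = -2:
f''(-2) = 6 * (-2) - 6
= -12 - 6
= -18

-18


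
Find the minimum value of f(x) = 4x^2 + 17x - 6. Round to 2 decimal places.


For a quadratic f(x) = ax^2 + bx + c with a > 0, the minimum is at the vertex.
Vertex x-coordinate: x = -b/(2a)
x = -(17) / (2 * 4)
x = -17/8
Substitute back to find the minimum value:
f(-17/8) = 4 * (-17/8)^2 + 17 * (-17/8) - 6
= 289/16 - 289/8 - 6
= -385/16 ≈ -24.06

-24.06


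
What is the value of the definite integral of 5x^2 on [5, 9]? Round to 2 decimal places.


Find the antiderivative of 5x^2:
F(x) = 5/3 * x^3
Apply the Fundamental Theorem of Calculus:
F(9) - F(5)
= 5/3 * 9^3 - 5/3 * 5^3
= 5/3 * (729 - 125)
= 5/3 * 604
= 3020/3 ≈ 1006.67

1006.67


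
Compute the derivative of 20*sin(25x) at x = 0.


Apply the chain rule to differentiate 20*sin(25x):
d/dx [20*sin(25x)]
= 20 * cos(25x) * d/dx(25x)
= 20 * 25 * cos(25x)
= 500 * cos(25x)
Evaluate at x = 0:
= 500 * cos(0)
= 500 * 1
= 500

500


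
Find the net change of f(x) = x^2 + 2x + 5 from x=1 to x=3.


Net change = f(b) - f(a)
f(x) = x^2 + 2x + 5
Compute f(3):
f(3) = 1 * 3^2 + 2 * 3 + 5
= 9 + 6 + 5
= 20
Compute f(1):
f(1) = 1 * 1^2 + 2 * 1 + 5
= 1 + 2 + 5
= 8
Net change = 20 - 8 = 12

12


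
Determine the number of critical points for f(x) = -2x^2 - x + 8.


Find where f'(x) = 0:
f'(x) = -4x - 1
Set f'(x) = 0:
-4x - 1 = 0
x = 1 / (-4) = -1/4
This is a linear equation in x, so there is exactly one solution.
Number of critical points: 1

1


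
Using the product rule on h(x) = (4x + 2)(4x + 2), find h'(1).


Let u(x) = 4x + 2 and v(x) = 4x + 2
u'(x) = 4
v'(x) = 4
Product rule: h'(x) = u'(x)*v(x) + u(x)*v'(x)
= 4 * (4x + 2) + (4x + 2) * 4
At x = 1:
u(1) = 4 * 1 + 2 = 6
v(1) = 4 * 1 + 2 = 6
h'(1) = 4 * 6 + 6 * 4
= 24 + 24
= 48

48


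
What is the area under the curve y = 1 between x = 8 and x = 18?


The area under a constant function y = 1 is a rectangle.
Width = 18 - 8 = 10
Height = 1
Area = width * height
= 10 * 1
= 10

10


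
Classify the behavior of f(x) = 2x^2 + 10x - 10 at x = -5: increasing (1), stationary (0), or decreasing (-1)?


Compute f'(x) to determine behavior:
f'(x) = 4x + 10
f'(-5) = 4 * (-5) + 10
= -20 + 10
= -10
Since f'(-5) < 0, the function is decreasing (-1)

-1


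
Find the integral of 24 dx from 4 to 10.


The integral of a constant k over [a, b] equals k * (b - a).
integral from 4 to 10 of 24 dx
= 24 * (10 - 4)
= 24 * 6
= 144

144


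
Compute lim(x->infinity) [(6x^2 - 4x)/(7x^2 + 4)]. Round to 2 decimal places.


For limits at infinity with equal-degree polynomials,
we compare leading coefficients.
Numerator leading term: 6x^2
Denominator leading term: 7x^2
Divide both by x^2:
lim = (6 - 4/x) / (7 + 4/x^2)
As x -> infinity, the 1/x and 1/x^2 terms vanish:
= 6/7 ≈ 0.86

0.86


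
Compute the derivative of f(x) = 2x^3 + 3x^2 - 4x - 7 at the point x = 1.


Differentiate f(x) = 2x^3 + 3x^2 - 4x - 7 term by term:
f'(x) = 6x^2 + 6x - 4
Substitute x = 1:
f'(1) = 6 * 1^2 + 6 * 1 - 4
= 6 + 6 - 4
= 8

8


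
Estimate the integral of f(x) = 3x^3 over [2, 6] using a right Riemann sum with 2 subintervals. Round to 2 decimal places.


Right Riemann sum uses right endpoints of each subinterval.
Interval: [2, 6], n = 2
dx = (6 - 2) / 2 = 2
Right endpoints: [4, 6]
f values: [192, 648]
Sum = dx * (sum of f values)
= 2 * 840
= 1680 = 1680.00

1680.00


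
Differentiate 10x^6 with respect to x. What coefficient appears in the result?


We apply the power rule: d/dx [ax^n] = a*n * x^(n-1)
d/dx [10x^6]
= 10 * 6 * x^(6-1)
= 60x^5
The coefficient is 60

60


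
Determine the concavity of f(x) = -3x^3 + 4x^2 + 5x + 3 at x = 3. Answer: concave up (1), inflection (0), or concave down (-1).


Concavity is determined by the sign of f''(x).
f(x) = -3x^3 + 4x^2 + 5x + 3
f'(x) = -9x^2 + 8x + 5
f''(x) = -18x + 8
f''(3) = -18 * 3 + 8
= -54 + 8
= -46
Since f''(3) < 0, the function is concave down (-1)

-1


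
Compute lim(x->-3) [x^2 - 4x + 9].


Since polynomials are continuous, we use direct substitution.
lim(x->-3) of x^2 - 4x + 9
= 1 * (-3)^2 - 4 * (-3) + 9
= 9 + 12 + 9
= 30

30


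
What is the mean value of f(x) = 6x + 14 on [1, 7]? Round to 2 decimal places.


Average value = 1/(b-a) * integral from a to b of f(x) dx
First compute the integral of 6x + 14:
F(x) = 3x^2 + 14x
F(7) = 3 * 49 + 14 * 7 = 245
F(1) = 3 * 1 + 14 * 1 = 17
Integral = 245 - 17 = 228
Average = 228 / (7 - 1) = 228 / 6
= 38 = 38.00

38.00


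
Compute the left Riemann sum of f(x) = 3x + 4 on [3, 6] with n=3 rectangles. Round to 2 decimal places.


Left Riemann sum uses left endpoints of each subinterval.
Interval: [3, 6], n = 3
dx = (6 - 3) / 3 = 1
Left endpoints: [3, 4, 5]
f values: [13, 16, 19]
Sum = dx * (sum of f values)
= 1 * 48
= 48 = 48.00

48.00


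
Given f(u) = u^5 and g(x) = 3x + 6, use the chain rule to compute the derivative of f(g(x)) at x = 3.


Using the chain rule: (f(g(x)))' = f'(g(x)) * g'(x)
First, find g(3):
g(3) = 3 * 3 + 6 = 15
Next, f'(u) = 5u^4
And g'(x) = 3
So f'(g(3)) * g'(3)
= 5 * 15^4 * 3
= 5 * 50625 * 3
= 759375

759375


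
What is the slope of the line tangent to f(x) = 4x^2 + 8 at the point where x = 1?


The slope of the tangent line equals f'(x) at the point.
f(x) = 4x^2 + 8
f'(x) = 8x
At x = 1:
f'(1) = 8 * 1 + 0
= 8 + 0
= 8

8


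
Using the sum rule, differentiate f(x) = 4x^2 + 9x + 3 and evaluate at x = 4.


Differentiate term by term using power and sum rules:
f(x) = 4x^2 + 9x + 3
f'(x) = 8x + 9
Substitute x = 4:
f'(4) = 8 * 4 + 9
= 32 + 9
= 41

41


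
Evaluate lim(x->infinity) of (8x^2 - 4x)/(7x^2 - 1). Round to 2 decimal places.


For limits at infinity with equal-degree polynomials,
we compare leading coefficients.
Numerator leading term: 8x^2
Denominator leading term: 7x^2
Divide both by x^2:
lim = (8 - 4/x) / (7 - 1/x^2)
As x -> infinity, the 1/x and 1/x^2 terms vanish:
= 8/7 ≈ 1.14

1.14


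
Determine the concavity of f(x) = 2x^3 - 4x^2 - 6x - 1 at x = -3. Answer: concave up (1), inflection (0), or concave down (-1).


Concavity is determined by the sign of f''(x).
f(x) = 2x^3 - 4x^2 - 6x - 1
f'(x) = 6x^2 - 8x - 6
f''(x) = 12x - 8
f''(-3) = 12 * (-3) - 8
= -36 - 8
= -44
Since f''(-3) < 0, the function is concave down (-1)

-1


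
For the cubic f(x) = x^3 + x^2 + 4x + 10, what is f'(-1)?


Differentiate f(x) = x^3 + x^2 + 4x + 10 term by term:
f'(x) = 3x^2 + 2x + 4
Substitute x = -1:
f'(-1) = 3 * (-1)^2 + 2 * (-1) + 4
= 3 - 2 + 4
= 5

5


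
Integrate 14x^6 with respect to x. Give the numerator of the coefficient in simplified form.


Apply the power rule for integration:
integral of ax^n dx = a/(n+1) * x^(n+1) + C
integral of 14x^6 dx
= 14/7 * x^7 + C
= 2 * x^7 + C
The coefficient in lowest terms is 2 = 2/1, so its numerator is 2

2
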